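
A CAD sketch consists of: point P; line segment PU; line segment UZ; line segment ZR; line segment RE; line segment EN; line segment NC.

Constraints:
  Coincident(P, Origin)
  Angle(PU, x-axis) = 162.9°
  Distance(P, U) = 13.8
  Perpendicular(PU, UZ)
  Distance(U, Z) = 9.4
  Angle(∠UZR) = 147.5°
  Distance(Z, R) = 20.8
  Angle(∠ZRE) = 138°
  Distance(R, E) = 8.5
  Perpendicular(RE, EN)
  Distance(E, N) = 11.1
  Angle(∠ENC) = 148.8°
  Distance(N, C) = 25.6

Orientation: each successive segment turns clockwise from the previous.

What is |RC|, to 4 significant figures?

33.34

P is at the origin; PU runs at 162.9° with length 13.8, so U = (-13.19, 4.058). PU is perpendicular to UZ, so UZ runs at 72.90°; with |UZ| = 9.4, Z = (-10.43, 13.04). ∠UZR = 147.5° gives ZR at 40.40° from the x-axis; with |ZR| = 20.8, R = (5.414, 26.52). ∠ZRE = 138.0° gives RE at -1.600° from the x-axis; with |RE| = 8.5, E = (13.91, 26.29). RE ⟂ EN, so EN runs at -91.60°; with |EN| = 11.1, N = (13.60, 15.19). ∠ENC = 148.8° gives NC at -122.8° from the x-axis; with |NC| = 25.6, C = (-0.2669, -6.328). Then |RC| = |C − R| = 33.34.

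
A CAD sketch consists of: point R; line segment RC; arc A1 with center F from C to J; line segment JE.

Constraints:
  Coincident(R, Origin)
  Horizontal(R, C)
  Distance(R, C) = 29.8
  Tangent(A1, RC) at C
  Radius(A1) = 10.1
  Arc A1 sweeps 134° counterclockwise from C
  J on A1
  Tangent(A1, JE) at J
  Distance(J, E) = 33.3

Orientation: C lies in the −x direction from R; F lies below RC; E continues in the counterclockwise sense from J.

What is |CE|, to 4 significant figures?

44.03

R is at the origin; RC is horizontal with |RC| = 29.8 and C on the −x side, so C = (-29.80, 0.000). Tangency of A1 to RC means the radius FC is perpendicular to RC, so F = C + (0, -10.1) = (-29.80, -10.10). On A1, C sits at bearing 90° from F; a 134° counterclockwise sweep puts J at bearing 224°, so J = F + 10.1·(cos 224°, sin 224°) = (-37.07, -17.12). The tangent condition forces FJ to be normal to JE, so JE runs along (−sin 224°, cos 224°); with |JE| = 33.3, E = (-13.93, -41.07). Then |CE| = |E − C| = 44.03.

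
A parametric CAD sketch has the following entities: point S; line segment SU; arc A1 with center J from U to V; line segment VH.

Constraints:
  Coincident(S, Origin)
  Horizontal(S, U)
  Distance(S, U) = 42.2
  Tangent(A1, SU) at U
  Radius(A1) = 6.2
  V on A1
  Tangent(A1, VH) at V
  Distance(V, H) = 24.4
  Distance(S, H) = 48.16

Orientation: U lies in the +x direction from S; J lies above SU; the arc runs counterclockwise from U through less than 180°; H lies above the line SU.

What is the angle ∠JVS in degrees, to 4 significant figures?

15.59°

S is at the origin; S and U share the same y with |SU| = 42.2 and U on the +x side, so U = (42.20, 0.000). A1 meets SU tangentially, so JU is at right angles to SU, so J = U + (0, 6.2) = (42.20, 6.200). Since JV ⟂ VH (tangency), |JH| = √(6.2² + 24.4²) = 25.18 regardless of where V sits on A1. So H lies on both circle(S, 48.16) and circle(J, 25.18); the above-SU intersection is H = (37.00, 30.83). V is the foot of the tangent from H: V = (47.76, 8.936).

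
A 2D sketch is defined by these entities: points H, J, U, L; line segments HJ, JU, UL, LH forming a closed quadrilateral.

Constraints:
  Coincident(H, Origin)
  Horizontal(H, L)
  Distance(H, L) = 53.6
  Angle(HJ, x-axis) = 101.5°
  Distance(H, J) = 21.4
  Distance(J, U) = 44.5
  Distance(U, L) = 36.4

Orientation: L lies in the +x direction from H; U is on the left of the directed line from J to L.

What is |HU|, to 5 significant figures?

50.826

Checks: |JU| = 44.50 ✓; |UL| = 36.40 ✓.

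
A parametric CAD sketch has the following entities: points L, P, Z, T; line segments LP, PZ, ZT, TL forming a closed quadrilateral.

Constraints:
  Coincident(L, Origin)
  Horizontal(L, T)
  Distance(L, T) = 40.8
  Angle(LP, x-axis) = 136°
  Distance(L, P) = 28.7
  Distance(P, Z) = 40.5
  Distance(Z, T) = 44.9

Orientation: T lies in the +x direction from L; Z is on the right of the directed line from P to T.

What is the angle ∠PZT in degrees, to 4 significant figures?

98.17°

L is at the origin; LT is horizontal with |LT| = 40.8 and T in +x, so T = (40.8, 0). LP runs at 136.0° with |LP| = 28.7, so P = (-20.65, 19.94). Z is determined by |PZ| = 40.5 and |ZT| = 44.9 together: it lies at the intersection of circle(P, 40.5) and circle(T, 44.9). With |PT| = 64.60, the foot of the radical line on PT is 29.39 from P and the perpendicular offset is √(40.5² − 29.39²) = 27.86. Taking the right-of-PT solution: Z = (-1.289, -15.64).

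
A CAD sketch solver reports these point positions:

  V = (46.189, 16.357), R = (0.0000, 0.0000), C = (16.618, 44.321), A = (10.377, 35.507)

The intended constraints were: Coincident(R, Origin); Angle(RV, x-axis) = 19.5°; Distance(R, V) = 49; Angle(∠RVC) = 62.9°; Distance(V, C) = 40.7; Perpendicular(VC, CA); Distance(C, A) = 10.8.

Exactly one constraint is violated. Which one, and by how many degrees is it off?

Perpendicular(VC, CA) — off by 8.10°.

R = (0.00, 0.00) ✓; RV at 19.50° ✓; |RV| = 49.00 ✓; ∠RVC = 62.90° ✓; |VC| = 40.70 ✓; ∠(VC, CA) = 98.10° ✗; |CA| = 10.80 ✓.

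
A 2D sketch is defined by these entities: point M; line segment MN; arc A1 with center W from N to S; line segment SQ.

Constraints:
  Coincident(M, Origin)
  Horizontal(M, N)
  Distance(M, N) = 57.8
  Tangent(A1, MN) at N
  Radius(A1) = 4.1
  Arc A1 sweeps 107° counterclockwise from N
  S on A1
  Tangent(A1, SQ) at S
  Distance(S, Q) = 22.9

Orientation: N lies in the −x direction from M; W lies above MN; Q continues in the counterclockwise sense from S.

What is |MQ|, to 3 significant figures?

66.4

M is at the origin; M and N share the same y with |MN| = 57.8 and N on the −x side, so N = (-57.8, 0.00). A1 meets MN tangentially, so WN is at right angles to MN, so W = N + (0, 4.1) = (-57.8, 4.10). On A1, N sits at bearing -90° from W; a 107° counterclockwise sweep puts S at bearing 17°, so S = W + 4.1·(cos 17°, sin 17°) = (-53.9, 5.30). Since A1 is tangent to SQ there, WS ⟂ SQ, so SQ runs along (−sin 17°, cos 17°); with |SQ| = 22.9, Q = (-60.6, 27.2). Then |MQ| = |Q − M| = 66.4.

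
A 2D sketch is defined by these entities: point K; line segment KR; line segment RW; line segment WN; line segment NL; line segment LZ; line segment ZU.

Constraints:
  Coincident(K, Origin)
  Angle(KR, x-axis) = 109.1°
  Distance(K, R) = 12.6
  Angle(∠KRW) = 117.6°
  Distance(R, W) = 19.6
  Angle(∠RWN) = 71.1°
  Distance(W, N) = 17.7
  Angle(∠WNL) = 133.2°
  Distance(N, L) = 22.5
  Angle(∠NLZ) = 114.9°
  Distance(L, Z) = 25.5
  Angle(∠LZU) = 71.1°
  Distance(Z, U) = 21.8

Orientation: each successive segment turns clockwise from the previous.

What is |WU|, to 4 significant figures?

26.77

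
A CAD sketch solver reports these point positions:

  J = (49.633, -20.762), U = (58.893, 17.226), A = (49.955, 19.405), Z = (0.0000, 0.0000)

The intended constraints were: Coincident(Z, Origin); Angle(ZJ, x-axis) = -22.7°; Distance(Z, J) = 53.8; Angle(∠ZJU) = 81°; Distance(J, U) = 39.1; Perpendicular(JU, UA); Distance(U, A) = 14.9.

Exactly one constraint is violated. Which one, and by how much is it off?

Distance(U, A) = 14.9 — off by 5.70.

Z = (0.00, 0.00) ✓; ZJ at -22.70° ✓; |ZJ| = 53.80 ✓; ∠ZJU = 81.00° ✓; |JU| = 39.10 ✓; ∠(JU, UA) = 90.00° ✓; |UA| = 9.200 ✗.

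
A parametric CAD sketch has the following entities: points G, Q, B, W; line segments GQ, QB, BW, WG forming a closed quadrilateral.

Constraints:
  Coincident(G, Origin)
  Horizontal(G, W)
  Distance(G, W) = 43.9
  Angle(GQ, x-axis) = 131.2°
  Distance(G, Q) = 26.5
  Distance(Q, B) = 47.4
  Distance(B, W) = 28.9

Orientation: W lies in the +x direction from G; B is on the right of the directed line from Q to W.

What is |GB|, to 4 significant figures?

21.28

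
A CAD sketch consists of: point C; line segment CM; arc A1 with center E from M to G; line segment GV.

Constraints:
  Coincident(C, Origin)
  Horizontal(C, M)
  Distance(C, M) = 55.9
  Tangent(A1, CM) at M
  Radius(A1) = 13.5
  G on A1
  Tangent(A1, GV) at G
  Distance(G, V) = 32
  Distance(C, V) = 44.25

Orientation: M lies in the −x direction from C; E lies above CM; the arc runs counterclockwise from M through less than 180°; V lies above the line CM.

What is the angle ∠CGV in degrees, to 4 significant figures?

68.08°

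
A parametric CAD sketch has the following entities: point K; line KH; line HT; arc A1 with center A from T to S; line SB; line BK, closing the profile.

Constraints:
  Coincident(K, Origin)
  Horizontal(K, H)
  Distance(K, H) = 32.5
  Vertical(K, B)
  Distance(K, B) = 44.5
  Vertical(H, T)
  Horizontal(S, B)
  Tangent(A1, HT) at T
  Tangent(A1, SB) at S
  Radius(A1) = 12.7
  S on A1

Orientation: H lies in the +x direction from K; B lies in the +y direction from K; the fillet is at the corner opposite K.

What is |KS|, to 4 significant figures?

48.71

K is at the origin; KH is horizontal with |KH| = 32.5 and H on the +x side, so H = (32.50, 0.000). KB is vertical with |KB| = 44.5 and B on the +y side, so B = (0.000, 44.50). The virtual corner opposite K is at (32.50, 44.50). Tangency of A1 to HT means the radius AT is perpendicular to HT and since A1 is tangent to SB there, AS ⟂ SB, with radius 12.7, so the center A sits 12.7 in from both sides at A = (19.80, 31.80). That places the tangent points at T = (32.50, 31.80) on HT and S = (19.80, 44.50) on SB. Then |KS| = |S − K| = 48.71.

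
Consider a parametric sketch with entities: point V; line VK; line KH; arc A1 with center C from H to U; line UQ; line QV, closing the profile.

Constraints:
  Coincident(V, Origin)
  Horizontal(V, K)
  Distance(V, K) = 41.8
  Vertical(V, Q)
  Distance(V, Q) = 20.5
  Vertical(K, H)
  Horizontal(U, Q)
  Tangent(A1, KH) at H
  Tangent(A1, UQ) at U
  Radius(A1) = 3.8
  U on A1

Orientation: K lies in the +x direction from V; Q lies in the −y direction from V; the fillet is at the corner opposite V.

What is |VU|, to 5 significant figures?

43.177

The virtual corner opposite V is at (41.800, -20.500). A1 meets KH tangentially, so CH is at right angles to KH and tangency of A1 to UQ means the radius CU is perpendicular to UQ, with radius 3.8, so the center C sits 3.8 in from both sides at C = (38.000, -16.700). That places the tangent points at H = (41.800, -16.700) on KH and U = (38.000, -20.500) on UQ. Then |VU| = |U − V| = 43.177.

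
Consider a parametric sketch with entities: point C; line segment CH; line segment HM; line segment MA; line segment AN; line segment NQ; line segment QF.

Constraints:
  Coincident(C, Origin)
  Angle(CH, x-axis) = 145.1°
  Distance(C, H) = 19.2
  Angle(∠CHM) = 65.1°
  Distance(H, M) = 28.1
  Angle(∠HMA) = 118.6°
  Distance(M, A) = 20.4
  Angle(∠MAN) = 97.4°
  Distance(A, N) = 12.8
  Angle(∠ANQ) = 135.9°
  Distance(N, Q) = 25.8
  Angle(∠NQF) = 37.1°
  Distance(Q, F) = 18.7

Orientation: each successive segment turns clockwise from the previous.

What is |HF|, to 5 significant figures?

22.313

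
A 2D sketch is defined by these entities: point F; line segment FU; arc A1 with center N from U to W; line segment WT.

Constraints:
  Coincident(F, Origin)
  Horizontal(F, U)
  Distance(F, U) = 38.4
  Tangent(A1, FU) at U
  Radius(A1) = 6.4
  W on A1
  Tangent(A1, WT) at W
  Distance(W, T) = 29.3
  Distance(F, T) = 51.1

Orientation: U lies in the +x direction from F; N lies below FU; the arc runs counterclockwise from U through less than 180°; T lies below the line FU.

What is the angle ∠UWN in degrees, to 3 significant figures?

41.2°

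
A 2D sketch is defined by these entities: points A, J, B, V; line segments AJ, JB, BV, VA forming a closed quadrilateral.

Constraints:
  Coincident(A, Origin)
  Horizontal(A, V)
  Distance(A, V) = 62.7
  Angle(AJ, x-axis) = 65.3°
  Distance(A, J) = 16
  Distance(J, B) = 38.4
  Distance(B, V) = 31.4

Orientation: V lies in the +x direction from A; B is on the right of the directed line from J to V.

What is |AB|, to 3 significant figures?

36.2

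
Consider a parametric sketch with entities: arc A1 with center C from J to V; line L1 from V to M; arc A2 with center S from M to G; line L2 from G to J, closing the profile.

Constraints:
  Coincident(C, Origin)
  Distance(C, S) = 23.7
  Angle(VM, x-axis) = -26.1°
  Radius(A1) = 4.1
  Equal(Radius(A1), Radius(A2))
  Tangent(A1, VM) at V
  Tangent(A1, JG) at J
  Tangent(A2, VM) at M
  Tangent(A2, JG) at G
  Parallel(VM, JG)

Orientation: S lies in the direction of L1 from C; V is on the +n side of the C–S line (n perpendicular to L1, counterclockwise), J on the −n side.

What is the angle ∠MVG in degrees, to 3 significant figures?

19.1°

Tangency of A1 to both parallel lines with radius 4.1 puts V and J at C ± 4.1·n: V = (1.80, 3.68), J = (-1.80, -3.68). Equal radii place M and G the same way about S: M = S + 4.1·n = (23.1, -6.74), G = S − 4.1·n = (19.5, -14.1). Then cos ∠MVG = VM·VG / (|VM||VG|), giving 19.1°.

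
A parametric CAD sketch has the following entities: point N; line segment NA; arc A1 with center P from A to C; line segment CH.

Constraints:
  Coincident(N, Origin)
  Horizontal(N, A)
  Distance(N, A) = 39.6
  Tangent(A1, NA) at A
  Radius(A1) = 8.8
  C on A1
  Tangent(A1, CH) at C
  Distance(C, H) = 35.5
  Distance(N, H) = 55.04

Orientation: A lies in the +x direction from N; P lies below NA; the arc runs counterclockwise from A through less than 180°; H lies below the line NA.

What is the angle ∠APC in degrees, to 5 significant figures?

92.284°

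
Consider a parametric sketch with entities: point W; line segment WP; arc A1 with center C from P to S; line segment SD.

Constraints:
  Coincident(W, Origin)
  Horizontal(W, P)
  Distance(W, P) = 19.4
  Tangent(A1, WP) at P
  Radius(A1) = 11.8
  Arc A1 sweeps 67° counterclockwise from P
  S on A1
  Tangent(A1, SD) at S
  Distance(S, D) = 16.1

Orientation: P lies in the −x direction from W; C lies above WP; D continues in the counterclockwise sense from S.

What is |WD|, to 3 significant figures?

22.1

On A1, P sits at bearing -90° from C; a 67° counterclockwise sweep puts S at bearing -23°, so S = C + 11.8·(cos -23°, sin -23°) = (-8.54, 7.19). A1 meets SD tangentially, so CS is at right angles to SD, so SD runs along (−sin -23°, cos -23°); with |SD| = 16.1, D = (-2.25, 22.0). Then |WD| = |D − W| = 22.1.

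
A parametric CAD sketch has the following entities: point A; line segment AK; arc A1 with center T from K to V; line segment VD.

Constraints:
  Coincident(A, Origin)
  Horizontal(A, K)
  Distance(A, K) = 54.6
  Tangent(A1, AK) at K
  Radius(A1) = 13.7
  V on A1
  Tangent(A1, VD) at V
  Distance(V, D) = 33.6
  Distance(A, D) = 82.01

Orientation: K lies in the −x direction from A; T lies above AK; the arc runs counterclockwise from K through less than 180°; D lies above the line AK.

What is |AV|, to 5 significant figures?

49.815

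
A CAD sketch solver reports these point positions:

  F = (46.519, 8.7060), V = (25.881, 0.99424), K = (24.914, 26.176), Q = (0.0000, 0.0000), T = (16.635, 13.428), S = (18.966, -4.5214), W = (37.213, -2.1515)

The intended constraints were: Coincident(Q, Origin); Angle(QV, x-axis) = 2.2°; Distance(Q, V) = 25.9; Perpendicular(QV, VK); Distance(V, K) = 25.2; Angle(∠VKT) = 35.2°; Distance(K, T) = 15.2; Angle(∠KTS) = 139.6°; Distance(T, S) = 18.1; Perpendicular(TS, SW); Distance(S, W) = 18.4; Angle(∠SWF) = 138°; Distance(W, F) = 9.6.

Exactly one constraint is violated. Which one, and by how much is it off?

Distance(W, F) = 9.6 — off by 4.70.

Q = (0.00, 0.00) ✓; QV at 2.200° ✓; |QV| = 25.90 ✓; ∠(QV, VK) = 90.00° ✓; |VK| = 25.20 ✓; ∠VKT = 35.20° ✓; |KT| = 15.20 ✓; ∠KTS = 139.6° ✓; |TS| = 18.10 ✓; ∠(TS, SW) = 90.00° ✓; |SW| = 18.40 ✓; ∠SWF = 138.0° ✓; |WF| = 14.30 ✗.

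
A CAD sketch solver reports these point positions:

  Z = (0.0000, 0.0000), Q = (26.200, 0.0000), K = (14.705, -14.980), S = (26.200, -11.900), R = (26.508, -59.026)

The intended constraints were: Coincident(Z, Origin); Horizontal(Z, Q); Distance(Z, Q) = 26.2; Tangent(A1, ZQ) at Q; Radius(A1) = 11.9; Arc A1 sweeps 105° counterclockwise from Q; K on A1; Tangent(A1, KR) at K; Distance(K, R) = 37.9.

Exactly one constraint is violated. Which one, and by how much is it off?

Distance(K, R) = 37.9 — off by 7.70.

Z = (0.00, 0.00) ✓; Z.y = 0.00, Q.y = 0.00 ✓; |ZQ| = 26.20 ✓; ∠(SQ, QZ) = 90.00° ✓; |SQ| = 11.90 ✓; bearing(S→K) − bearing(S→Q) = 105.0° ✓; |SK| = 11.90 ✓; ∠(SK, KR) = 90.00° ✓; |KR| = 45.60 ✗.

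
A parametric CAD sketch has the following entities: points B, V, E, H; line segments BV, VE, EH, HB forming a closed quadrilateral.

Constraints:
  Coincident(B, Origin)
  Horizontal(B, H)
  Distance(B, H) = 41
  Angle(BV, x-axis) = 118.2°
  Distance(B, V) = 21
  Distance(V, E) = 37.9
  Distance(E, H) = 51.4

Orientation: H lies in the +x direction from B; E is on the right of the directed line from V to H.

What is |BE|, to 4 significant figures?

20.37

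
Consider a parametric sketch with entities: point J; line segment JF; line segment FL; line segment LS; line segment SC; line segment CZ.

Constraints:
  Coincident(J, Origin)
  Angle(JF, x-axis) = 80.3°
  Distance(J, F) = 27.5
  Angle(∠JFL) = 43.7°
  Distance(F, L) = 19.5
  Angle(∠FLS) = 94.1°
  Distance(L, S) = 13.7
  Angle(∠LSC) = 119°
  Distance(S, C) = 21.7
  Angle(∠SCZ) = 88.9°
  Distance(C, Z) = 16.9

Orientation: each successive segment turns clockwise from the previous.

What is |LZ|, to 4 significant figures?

28.45

J is at the origin; JF runs at 80.3° with length 27.5, so F = (4.633, 27.11). ∠JFL = 43.7° gives FL at -56.00° from the x-axis; with |FL| = 19.5, L = (15.54, 10.94). ∠FLS = 94.1° gives LS at -141.9° from the x-axis; with |LS| = 13.7, S = (4.757, 2.487). ∠LSC = 119.0° gives SC at 157.1° from the x-axis; with |SC| = 21.7, C = (-15.23, 10.93). ∠SCZ = 88.9° gives CZ at 66.00° from the x-axis; with |CZ| = 16.9, Z = (-8.359, 26.37). Then |LZ| = |Z − L| = 28.45.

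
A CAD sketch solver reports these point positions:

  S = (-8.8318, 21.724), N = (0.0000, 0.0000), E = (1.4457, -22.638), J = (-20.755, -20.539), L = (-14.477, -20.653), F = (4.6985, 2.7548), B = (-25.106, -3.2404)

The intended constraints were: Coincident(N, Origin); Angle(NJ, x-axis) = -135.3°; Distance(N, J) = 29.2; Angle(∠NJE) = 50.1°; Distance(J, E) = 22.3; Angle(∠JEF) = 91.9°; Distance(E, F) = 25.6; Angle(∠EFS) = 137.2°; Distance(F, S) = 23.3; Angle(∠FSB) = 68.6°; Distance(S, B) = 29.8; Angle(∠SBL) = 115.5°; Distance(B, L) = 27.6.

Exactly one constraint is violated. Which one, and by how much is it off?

Distance(B, L) = 27.6 — off by 7.20.

N = (0.00, 0.00) ✓; NJ at -135.3° ✓; |NJ| = 29.20 ✓; ∠NJE = 50.10° ✓; |JE| = 22.30 ✓; ∠JEF = 91.90° ✓; |EF| = 25.60 ✓; ∠EFS = 137.2° ✓; |FS| = 23.30 ✓; ∠FSB = 68.60° ✓; |SB| = 29.80 ✓; ∠SBL = 115.5° ✓; |BL| = 20.40 ✗.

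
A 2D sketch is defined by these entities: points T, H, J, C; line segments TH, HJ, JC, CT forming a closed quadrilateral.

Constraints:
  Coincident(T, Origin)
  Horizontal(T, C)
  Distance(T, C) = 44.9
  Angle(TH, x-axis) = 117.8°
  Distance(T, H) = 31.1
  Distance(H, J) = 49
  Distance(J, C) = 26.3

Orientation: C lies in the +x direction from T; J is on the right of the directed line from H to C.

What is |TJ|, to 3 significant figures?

21.1

T is at the origin; T and C share the same y with |TC| = 44.9 and C in +x, so C = (44.9, 0). TH runs at 117.8° with |TH| = 31.1, so H = (-14.5, 27.5). J is determined by |HJ| = 49.0 and |JC| = 26.3 together: it lies at the intersection of circle(H, 49.0) and circle(C, 26.3). With |HC| = 65.5, the foot of the radical line on HC is 45.8 from H and the perpendicular offset is √(49.0² − 45.8²) = 17.4. Taking the right-of-HC solution: J = (19.7, -7.56).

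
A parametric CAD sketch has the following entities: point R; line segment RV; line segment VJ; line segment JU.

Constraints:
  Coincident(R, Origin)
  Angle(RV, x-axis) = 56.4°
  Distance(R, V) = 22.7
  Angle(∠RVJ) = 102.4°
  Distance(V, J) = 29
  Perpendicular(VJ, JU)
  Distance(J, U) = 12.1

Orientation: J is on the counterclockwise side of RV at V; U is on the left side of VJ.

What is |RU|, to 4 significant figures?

35.34

∠RVJ = 102.4°, so VJ runs at 56.4° + (180° − 102.4°) = 134.0° from the x-axis; with |VJ| = 29.0, J = V + 29.0·(cos 134.0°, sin 134.0°) = (-7.583, 39.77). VJ is perpendicular to JU; with |JU| = 12.1 on the left of VJ, U = J + 12.1·(-0.7193, -0.6947) = (-16.29, 31.36). Then |RU| = |U − R| = 35.34.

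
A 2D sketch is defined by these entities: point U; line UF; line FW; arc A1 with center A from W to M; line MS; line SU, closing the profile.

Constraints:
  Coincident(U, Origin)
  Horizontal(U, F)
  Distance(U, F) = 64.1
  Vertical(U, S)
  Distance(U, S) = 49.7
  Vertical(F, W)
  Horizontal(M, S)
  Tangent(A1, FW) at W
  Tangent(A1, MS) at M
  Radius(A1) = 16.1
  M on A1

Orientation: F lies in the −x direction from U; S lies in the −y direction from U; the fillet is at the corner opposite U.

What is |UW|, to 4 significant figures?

72.37

U is at the origin; UF is horizontal with |UF| = 64.1 and F on the −x side, so F = (-64.10, 0.000). US is vertical with |US| = 49.7 and S on the −y side, so S = (0.000, -49.70). The virtual corner opposite U is at (-64.10, -49.70). A1 meets FW tangentially, so AW is at right angles to FW and since A1 is tangent to MS there, AM ⟂ MS, with radius 16.1, so the center A sits 16.1 in from both sides at A = (-48.00, -33.60). That places the tangent points at W = (-64.10, -33.60) on FW and M = (-48.00, -49.70) on MS. Then |UW| = |W − U| = 72.37.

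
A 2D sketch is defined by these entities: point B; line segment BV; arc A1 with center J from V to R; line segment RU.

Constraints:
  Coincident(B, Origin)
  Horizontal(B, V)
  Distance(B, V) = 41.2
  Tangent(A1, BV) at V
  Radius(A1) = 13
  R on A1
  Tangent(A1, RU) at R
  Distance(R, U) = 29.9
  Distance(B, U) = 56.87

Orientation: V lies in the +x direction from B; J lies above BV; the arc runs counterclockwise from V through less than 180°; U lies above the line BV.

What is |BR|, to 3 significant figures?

55.7

Checks: |JV| = 13.00 ✓; |JR| = 13.00 ✓; ∠(JR, RU) = 90.00° ✓; |RU| = 29.90 ✓; |BU| = 56.87 ✓.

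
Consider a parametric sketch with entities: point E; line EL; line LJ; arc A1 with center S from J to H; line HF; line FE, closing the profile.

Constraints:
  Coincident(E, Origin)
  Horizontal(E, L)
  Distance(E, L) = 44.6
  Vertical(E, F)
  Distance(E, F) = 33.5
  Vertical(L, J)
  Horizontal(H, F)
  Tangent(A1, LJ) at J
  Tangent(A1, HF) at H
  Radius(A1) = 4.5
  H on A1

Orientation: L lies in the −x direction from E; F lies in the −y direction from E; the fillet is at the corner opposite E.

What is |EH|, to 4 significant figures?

52.25

The virtual corner opposite E is at (-44.60, -33.50). A1 meets LJ tangentially, so SJ is at right angles to LJ and tangency of A1 to HF means the radius SH is perpendicular to HF, with radius 4.5, so the center S sits 4.5 in from both sides at S = (-40.10, -29.00). That places the tangent points at J = (-44.60, -29.00) on LJ and H = (-40.10, -33.50) on HF. Then |EH| = |H − E| = 52.25.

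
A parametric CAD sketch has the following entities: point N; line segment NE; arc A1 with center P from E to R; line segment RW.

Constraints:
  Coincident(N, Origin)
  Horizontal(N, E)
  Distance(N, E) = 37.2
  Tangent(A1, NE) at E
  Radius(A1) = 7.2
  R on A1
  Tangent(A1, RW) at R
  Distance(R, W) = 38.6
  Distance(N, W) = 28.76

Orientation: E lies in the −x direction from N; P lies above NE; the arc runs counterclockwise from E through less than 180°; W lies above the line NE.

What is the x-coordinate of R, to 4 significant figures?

-32.26

Checks: |PE| = 7.200 ✓; |PR| = 7.200 ✓; ∠(PR, RW) = 90.00° ✓; |RW| = 38.60 ✓; |NW| = 28.76 ✓.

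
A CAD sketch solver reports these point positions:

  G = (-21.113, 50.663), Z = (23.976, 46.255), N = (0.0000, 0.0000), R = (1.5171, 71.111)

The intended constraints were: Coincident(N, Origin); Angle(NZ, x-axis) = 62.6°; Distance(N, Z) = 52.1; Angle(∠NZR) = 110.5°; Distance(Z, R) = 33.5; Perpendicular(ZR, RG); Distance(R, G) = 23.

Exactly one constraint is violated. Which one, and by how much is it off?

Distance(R, G) = 23 — off by 7.50.

N = (0.00, 0.00) ✓; NZ at 62.60° ✓; |NZ| = 52.10 ✓; ∠NZR = 110.5° ✓; |ZR| = 33.50 ✓; ∠(ZR, RG) = 90.00° ✓; |RG| = 30.50 ✗.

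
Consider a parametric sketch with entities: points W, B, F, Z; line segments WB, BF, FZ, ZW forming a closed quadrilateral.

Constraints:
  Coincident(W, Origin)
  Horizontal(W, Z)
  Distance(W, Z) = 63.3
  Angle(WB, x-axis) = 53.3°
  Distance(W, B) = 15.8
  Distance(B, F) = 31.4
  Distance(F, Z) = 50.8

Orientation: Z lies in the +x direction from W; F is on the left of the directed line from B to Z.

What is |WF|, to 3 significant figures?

47.2

Checks: |BF| = 31.40 ✓; |FZ| = 50.80 ✓.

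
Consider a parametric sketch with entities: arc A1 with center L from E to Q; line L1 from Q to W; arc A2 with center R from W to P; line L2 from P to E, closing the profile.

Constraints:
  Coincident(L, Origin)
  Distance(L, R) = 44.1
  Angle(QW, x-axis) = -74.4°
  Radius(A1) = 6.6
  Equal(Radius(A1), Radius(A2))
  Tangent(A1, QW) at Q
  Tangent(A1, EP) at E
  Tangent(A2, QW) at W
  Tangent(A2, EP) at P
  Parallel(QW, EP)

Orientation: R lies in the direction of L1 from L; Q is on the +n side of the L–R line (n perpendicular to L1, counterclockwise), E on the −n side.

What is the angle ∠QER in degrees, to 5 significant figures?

81.488°

The slot axis is L1's direction at -74.4°, so u = (cos -74.4°, sin -74.4°) = (0.26892, -0.96316) and n = (−sin -74.4°, cos -74.4°) = (0.96316, 0.26892). L is at the origin and R lies 44.1 along u from L, so R = 44.1·u = (11.859, -42.475). Tangency of A1 to both parallel lines with radius 6.6 puts Q and E at L ± 6.6·n: Q = (6.3569, 1.7749), E = (-6.3569, -1.7749). Then cos ∠QER = EQ·ER / (|EQ||ER|), giving 81.488°.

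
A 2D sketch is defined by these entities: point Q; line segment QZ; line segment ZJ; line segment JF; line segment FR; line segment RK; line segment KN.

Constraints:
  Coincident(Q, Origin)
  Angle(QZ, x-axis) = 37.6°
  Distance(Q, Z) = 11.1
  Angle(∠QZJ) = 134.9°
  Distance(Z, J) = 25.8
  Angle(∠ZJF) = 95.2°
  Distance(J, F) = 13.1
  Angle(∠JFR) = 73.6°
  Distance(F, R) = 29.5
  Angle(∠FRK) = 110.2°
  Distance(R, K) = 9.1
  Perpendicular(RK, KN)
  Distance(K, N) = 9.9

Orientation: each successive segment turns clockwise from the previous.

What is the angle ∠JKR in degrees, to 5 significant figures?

77.720°

∠JFR = 73.6° gives FR at 161.30° from the x-axis; with |FR| = 29.5, R = (5.9053, -0.22633). ∠FRK = 110.2° gives RK at 91.500° from the x-axis; with |RK| = 9.1, K = (5.6671, 8.8706). Then cos ∠JKR = KJ·KR / (|KJ||KR|), giving 77.720°.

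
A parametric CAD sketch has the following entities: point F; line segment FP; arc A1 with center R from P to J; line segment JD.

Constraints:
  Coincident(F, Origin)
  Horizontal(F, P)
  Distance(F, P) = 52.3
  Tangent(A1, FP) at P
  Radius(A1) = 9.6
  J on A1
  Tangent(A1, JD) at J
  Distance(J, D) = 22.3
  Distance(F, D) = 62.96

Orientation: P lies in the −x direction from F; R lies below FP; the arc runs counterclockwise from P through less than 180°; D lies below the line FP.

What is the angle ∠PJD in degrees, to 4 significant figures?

124.3°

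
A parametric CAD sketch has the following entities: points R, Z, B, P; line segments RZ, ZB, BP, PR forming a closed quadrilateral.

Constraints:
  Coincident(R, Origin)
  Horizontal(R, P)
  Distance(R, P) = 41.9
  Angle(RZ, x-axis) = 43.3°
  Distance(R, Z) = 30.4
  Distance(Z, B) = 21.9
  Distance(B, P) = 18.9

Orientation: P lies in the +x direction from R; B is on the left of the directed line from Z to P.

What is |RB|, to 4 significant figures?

47.78

R is at the origin; R and P share the same y with |RP| = 41.9 and P in +x, so P = (41.9, 0). RZ runs at 43.3° with |RZ| = 30.4, so Z = (22.12, 20.85). B is determined by |ZB| = 21.9 and |BP| = 18.9 together: it lies at the intersection of circle(Z, 21.9) and circle(P, 18.9). With |ZP| = 28.74, the foot of the radical line on ZP is 16.50 from Z and the perpendicular offset is √(21.9² − 16.50²) = 14.40. Taking the left-of-ZP solution: B = (43.93, 18.79).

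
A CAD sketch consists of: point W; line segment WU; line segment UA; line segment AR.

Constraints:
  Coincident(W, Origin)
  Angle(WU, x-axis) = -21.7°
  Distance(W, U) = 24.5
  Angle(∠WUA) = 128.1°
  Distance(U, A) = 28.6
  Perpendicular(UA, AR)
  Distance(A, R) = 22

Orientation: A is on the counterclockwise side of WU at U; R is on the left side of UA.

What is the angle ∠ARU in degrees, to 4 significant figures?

52.43°

∠WUA = 128.1°, so UA runs at -21.7° + (180° − 128.1°) = 30.20° from the x-axis; with |UA| = 28.6, A = U + 28.6·(cos 30.20°, sin 30.20°) = (47.48, 5.328). The perpendicularity gives AR at right angles to UA; with |AR| = 22.0 on the left of UA, R = A + 22.0·(-0.5030, 0.8643) = (36.42, 24.34). Then cos ∠ARU = RA·RU / (|RA||RU|), giving 52.43°.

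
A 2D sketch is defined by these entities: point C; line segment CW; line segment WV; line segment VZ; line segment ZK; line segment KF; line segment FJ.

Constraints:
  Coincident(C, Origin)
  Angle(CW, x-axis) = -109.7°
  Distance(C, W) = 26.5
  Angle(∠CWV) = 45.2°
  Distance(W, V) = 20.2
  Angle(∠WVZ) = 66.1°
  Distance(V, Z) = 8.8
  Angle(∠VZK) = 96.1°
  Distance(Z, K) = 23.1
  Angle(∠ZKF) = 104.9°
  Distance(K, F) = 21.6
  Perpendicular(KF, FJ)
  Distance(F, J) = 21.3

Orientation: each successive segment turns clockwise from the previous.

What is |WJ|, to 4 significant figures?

25.88

C is at the origin; CW runs at -109.7° with length 26.5, so W = (-8.933, -24.95). ∠CWV = 45.2° gives WV at 115.5° from the x-axis; with |WV| = 20.2, V = (-17.63, -6.717). ∠WVZ = 66.1° gives VZ at 1.600° from the x-axis; with |VZ| = 8.8, Z = (-8.833, -6.471). ∠VZK = 96.1° gives ZK at -82.30° from the x-axis; with |ZK| = 23.1, K = (-5.738, -29.36). ∠ZKF = 104.9° gives KF at -157.4° from the x-axis; with |KF| = 21.6, F = (-25.68, -37.66). KF is perpendicular to FJ, so FJ runs at 112.6°; with |FJ| = 21.3, J = (-33.86, -18.00). Then |WJ| = |J − W| = 25.88.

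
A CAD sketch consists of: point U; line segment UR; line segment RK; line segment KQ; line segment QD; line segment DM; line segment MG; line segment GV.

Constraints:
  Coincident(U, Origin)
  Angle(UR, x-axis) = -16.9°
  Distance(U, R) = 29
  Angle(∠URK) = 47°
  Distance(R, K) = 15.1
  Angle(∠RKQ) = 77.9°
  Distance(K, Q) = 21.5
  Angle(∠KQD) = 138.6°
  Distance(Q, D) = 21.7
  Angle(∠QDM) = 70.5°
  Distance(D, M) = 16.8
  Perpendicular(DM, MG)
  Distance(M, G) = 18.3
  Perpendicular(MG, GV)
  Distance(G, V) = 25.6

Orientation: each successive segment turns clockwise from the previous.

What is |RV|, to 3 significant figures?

39.3

U is at the origin; UR runs at -16.9° with length 29.0, so R = (27.7, -8.43). ∠URK = 47.0° gives RK at -150° from the x-axis; with |RK| = 15.1, K = (14.7, -16.0). ∠RKQ = 77.9° gives KQ at 108° from the x-axis; with |KQ| = 21.5, Q = (8.04, 4.44). ∠KQD = 138.6° gives QD at 66.6° from the x-axis; with |QD| = 21.7, D = (16.7, 24.4). ∠QDM = 70.5° gives DM at -42.9° from the x-axis; with |DM| = 16.8, M = (29.0, 12.9). DM ⟂ MG, so MG runs at -133°; with |MG| = 18.3, G = (16.5, -0.482). MG is perpendicular to GV, so GV runs at 137°; with |GV| = 25.6, V = (-2.25, 16.9). Then |RV| = |V − R| = 39.3.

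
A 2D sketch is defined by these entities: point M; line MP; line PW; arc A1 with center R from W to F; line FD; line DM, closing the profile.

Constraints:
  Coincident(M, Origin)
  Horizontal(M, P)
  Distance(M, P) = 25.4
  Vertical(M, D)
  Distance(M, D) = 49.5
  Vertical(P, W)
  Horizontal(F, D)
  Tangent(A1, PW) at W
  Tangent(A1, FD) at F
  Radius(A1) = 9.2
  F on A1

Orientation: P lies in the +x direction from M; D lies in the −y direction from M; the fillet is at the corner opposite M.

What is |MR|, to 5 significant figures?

43.434

M is at the origin; M and P share the same y with |MP| = 25.4 and P on the +x side, so P = (25.400, 0.0000). M and D share the same x with |MD| = 49.5 and D on the −y side, so D = (0.0000, -49.500). The virtual corner opposite M is at (25.400, -49.500). A1 meets PW tangentially, so RW is at right angles to PW and since A1 is tangent to FD there, RF ⟂ FD, with radius 9.2, so the center R sits 9.2 in from both sides at R = (16.200, -40.300). Then |MR| = |R − M| = 43.434.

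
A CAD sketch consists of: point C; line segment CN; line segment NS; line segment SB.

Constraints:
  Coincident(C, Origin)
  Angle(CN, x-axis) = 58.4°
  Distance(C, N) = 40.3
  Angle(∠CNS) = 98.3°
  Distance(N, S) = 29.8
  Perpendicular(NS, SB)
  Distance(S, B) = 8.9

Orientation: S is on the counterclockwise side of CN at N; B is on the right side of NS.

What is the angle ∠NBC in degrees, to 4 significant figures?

37.23°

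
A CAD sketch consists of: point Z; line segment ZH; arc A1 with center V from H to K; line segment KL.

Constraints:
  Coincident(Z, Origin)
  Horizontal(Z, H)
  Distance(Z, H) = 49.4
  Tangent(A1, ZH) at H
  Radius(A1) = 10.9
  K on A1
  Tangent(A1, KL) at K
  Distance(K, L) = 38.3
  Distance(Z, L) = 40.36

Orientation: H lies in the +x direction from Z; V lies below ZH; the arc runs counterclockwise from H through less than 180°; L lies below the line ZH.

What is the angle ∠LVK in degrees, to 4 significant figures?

74.11°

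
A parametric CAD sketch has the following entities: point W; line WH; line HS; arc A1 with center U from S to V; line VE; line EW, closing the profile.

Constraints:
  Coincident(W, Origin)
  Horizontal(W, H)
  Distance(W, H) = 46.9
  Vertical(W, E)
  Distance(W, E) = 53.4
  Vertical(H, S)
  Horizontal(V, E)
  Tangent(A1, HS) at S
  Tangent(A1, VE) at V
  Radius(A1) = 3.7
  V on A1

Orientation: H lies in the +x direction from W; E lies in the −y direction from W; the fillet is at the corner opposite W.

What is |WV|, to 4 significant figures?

68.69

W is at the origin; WH is horizontal with |WH| = 46.9 and H on the +x side, so H = (46.90, 0.000). W and E share the same x with |WE| = 53.4 and E on the −y side, so E = (0.000, -53.40). The virtual corner opposite W is at (46.90, -53.40). The tangent condition forces US to be normal to HS and since A1 is tangent to VE there, UV ⟂ VE, with radius 3.7, so the center U sits 3.7 in from both sides at U = (43.20, -49.70). That places the tangent points at S = (46.90, -49.70) on HS and V = (43.20, -53.40) on VE. Then |WV| = |V − W| = 68.69.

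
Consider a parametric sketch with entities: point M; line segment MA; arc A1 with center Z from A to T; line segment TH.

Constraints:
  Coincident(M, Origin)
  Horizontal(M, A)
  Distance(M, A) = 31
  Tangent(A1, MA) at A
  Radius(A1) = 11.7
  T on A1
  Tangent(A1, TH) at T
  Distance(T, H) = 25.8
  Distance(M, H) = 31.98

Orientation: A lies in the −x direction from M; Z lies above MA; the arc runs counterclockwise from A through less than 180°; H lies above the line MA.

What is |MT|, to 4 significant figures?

21.47

M is at the origin; M and A share the same y with |MA| = 31.0 and A on the −x side, so A = (-31.00, 0.000). Tangency of A1 to MA means the radius ZA is perpendicular to MA, so Z = A + (0, 11.7) = (-31.00, 11.70). Since ZT ⟂ TH (tangency), |ZH| = √(11.7² + 25.8²) = 28.33 regardless of where T sits on A1. So H lies on both circle(M, 31.98) and circle(Z, 28.33); the above-MA intersection is H = (-9.766, 30.45). T is the foot of the tangent from H: T = (-20.32, 6.912).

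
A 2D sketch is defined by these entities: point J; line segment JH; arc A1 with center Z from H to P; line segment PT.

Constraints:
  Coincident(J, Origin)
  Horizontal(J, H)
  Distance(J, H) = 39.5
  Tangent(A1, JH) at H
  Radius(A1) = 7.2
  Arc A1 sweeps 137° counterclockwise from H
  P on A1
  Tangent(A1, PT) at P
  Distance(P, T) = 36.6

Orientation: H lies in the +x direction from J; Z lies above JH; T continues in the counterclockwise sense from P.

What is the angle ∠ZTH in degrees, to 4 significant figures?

5.586°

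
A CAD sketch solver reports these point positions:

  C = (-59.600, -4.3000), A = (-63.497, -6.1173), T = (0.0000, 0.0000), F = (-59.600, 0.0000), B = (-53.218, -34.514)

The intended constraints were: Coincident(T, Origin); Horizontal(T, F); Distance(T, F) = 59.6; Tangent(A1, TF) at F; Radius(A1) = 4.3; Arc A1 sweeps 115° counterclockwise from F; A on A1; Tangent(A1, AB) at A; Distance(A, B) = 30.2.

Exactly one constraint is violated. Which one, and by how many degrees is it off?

Tangent(A1, AB) at A — off by 5.10°.

T = (0.00, 0.00) ✓; T.y = 0.00, F.y = 0.00 ✓; |TF| = 59.60 ✓; ∠(CF, FT) = 90.00° ✓; |CF| = 4.300 ✓; bearing(C→A) − bearing(C→F) = 115.0° ✓; |CA| = 4.300 ✓; ∠(CA, AB) = 95.10° ✗; |AB| = 30.20 ✓.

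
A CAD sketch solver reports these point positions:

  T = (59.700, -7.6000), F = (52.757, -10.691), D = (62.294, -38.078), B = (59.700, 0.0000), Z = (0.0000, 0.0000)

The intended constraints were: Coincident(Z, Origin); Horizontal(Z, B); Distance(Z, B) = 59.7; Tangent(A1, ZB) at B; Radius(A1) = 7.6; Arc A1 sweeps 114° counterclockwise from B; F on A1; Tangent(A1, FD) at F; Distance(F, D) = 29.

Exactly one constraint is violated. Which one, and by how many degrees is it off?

Tangent(A1, FD) at F — off by 4.80°.

Z = (0.00, 0.00) ✓; Z.y = 0.00, B.y = 0.00 ✓; |ZB| = 59.70 ✓; ∠(TB, BZ) = 90.00° ✓; |TB| = 7.600 ✓; bearing(T→F) − bearing(T→B) = 114.0° ✓; |TF| = 7.600 ✓; ∠(TF, FD) = 94.80° ✗; |FD| = 29.00 ✓.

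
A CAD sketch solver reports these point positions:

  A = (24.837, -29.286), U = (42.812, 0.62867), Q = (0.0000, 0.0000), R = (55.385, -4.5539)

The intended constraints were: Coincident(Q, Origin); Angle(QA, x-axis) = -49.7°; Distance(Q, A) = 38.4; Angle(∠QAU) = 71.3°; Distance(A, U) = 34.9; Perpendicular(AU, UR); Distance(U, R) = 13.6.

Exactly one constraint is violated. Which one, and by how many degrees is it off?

Perpendicular(AU, UR) — off by 8.60°.

Q = (0.00, 0.00) ✓; QA at -49.70° ✓; |QA| = 38.40 ✓; ∠QAU = 71.30° ✓; |AU| = 34.90 ✓; ∠(AU, UR) = 81.40° ✗; |UR| = 13.60 ✓.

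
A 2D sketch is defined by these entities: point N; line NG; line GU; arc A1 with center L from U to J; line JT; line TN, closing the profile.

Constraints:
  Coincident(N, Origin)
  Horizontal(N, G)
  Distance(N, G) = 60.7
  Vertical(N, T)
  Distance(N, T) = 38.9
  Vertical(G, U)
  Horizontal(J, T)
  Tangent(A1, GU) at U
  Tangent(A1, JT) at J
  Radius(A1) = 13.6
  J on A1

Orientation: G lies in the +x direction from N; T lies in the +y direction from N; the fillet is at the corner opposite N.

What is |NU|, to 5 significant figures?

65.762

The virtual corner opposite N is at (60.700, 38.900). Since A1 is tangent to GU there, LU ⟂ GU and since A1 is tangent to JT there, LJ ⟂ JT, with radius 13.6, so the center L sits 13.6 in from both sides at L = (47.100, 25.300). That places the tangent points at U = (60.700, 25.300) on GU and J = (47.100, 38.900) on JT. Then |NU| = |U − N| = 65.762.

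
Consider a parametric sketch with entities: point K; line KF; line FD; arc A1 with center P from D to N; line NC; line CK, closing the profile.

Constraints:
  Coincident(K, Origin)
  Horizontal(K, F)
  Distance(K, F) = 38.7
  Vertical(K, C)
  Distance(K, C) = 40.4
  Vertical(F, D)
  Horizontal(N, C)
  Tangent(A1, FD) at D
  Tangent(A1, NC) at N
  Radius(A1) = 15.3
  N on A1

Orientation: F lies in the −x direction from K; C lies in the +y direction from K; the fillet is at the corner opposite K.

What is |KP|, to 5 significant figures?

34.316

K is at the origin; KF is horizontal with |KF| = 38.7 and F on the −x side, so F = (-38.700, 0.0000). K and C share the same x with |KC| = 40.4 and C on the +y side, so C = (0.0000, 40.400). The virtual corner opposite K is at (-38.700, 40.400). The tangent condition forces PD to be normal to FD and the tangent condition forces PN to be normal to NC, with radius 15.3, so the center P sits 15.3 in from both sides at P = (-23.400, 25.100). Then |KP| = |P − K| = 34.316.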